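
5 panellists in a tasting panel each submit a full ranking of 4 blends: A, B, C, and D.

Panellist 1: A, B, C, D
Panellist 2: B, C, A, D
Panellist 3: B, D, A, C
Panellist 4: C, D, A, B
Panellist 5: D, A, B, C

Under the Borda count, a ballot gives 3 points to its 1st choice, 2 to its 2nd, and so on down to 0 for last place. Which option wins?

Borda scores:
  A: 3 + 1 + 1 + 1 + 2 = 8
  B: 2 + 3 + 3 + 0 + 1 = 9
  C: 1 + 2 + 0 + 3 + 0 = 6
  D: 0 + 0 + 2 + 2 + 3 = 7
B has the highest total.

B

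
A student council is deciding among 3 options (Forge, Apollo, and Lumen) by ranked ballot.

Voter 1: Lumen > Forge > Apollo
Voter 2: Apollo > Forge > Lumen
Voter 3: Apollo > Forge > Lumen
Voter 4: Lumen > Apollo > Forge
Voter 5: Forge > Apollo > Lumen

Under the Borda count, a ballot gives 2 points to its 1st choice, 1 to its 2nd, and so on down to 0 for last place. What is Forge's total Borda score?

5

Borda scores:
  Forge: 1 + 1 + 1 + 0 + 2 = 5
  Apollo: 0 + 2 + 2 + 1 + 1 = 6
  Lumen: 2 + 0 + 0 + 2 + 0 = 4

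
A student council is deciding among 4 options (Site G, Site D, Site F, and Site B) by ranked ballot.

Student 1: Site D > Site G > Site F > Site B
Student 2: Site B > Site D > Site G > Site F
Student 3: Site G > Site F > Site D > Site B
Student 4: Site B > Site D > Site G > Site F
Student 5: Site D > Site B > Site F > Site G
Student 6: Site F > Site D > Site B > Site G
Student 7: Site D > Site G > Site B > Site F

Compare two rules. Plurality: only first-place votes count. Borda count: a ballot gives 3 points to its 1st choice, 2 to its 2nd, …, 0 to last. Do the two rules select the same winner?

Yes

Plurality first-place counts: Site G 1, Site D 3, Site F 1, Site B 2 → Site D.
Borda totals: Site G 9, Site D 16, Site F 7, Site B 10 → Site D.
The two rules agree on Site D.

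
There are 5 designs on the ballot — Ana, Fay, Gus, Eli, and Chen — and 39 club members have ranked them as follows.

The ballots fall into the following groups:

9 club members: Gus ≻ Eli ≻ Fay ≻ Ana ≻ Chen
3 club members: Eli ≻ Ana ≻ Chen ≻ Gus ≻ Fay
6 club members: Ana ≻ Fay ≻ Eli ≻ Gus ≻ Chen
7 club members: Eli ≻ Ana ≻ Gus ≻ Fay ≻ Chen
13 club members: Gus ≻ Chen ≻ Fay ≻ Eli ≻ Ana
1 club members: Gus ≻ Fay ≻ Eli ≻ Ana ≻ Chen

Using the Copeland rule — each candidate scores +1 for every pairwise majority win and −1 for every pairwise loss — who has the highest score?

Pairwise results:
  Ana vs Fay: Fay wins 23–16.
  Ana vs Gus: Gus wins 23–16.
  Ana vs Eli: Eli wins 33–6.
  Ana vs Chen: Ana wins 26–13.
  Fay vs Gus: Gus wins 33–6.
  Fay vs Eli: Fay wins 20–19.
  Fay vs Chen: Fay wins 23–16.
  Gus vs Eli: Gus wins 23–16.
  Gus vs Chen: Gus wins 36–3.
  Eli vs Chen: Eli wins 26–13.
Copeland scores (wins − losses):
  Ana: 1 − 3 = -2
  Fay: 3 − 1 = 2
  Gus: 4 − 0 = 4
  Eli: 2 − 2 = 0
  Chen: 0 − 4 = -4
Gus has the best Copeland score.

Gus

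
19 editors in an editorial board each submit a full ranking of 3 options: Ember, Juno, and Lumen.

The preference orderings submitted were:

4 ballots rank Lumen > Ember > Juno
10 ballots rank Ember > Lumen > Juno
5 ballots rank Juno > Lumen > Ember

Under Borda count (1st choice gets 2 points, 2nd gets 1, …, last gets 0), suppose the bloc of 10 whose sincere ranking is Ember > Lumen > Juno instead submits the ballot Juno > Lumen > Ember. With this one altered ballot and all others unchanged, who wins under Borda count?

Juno

Borda totals with the altered ballot: Ember 4, Juno 30, Lumen 23.
The switch changes the winner from Ember to Juno.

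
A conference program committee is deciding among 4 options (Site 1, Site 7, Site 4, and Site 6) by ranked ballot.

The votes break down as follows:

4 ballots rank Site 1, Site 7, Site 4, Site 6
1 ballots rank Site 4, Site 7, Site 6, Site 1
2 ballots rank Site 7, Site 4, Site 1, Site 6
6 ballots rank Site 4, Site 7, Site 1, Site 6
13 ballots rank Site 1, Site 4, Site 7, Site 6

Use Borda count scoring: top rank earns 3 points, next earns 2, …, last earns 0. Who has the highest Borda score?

Site 1

Borda scores:
  Site 1: 4·3 + 0 + 2·1 + 6·1 + 13·3 = 59
  Site 7: 4·2 + 2 + 2·3 + 6·2 + 13·1 = 41
  Site 4: 4·1 + 3 + 2·2 + 6·3 + 13·2 = 55
  Site 6: 4·0 + 1 + 2·0 + 6·0 + 13·0 = 1
Site 1 has the highest total.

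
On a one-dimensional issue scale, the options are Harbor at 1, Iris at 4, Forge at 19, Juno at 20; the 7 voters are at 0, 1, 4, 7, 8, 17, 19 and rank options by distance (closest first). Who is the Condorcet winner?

With single-peaked preferences on a line, the Condorcet winner is the candidate closest to the median voter.
The median voter (position 7) is closest to Iris at 4.
Check: Iris vs Harbor — voters closer to Iris: 5 of 7.

Iris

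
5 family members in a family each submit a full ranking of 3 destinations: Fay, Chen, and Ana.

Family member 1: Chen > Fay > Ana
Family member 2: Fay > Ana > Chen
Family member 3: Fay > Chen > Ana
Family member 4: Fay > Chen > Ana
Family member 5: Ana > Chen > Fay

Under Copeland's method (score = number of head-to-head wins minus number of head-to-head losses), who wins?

Pairwise results:
  Fay vs Chen: Fay wins 3–2.
  Fay vs Ana: Fay wins 4–1.
  Chen vs Ana: Chen wins 3–2.
Copeland scores (wins − losses):
  Fay: 2 − 0 = 2
  Chen: 1 − 1 = 0
  Ana: 0 − 2 = -2
Fay has the best Copeland score.

Fay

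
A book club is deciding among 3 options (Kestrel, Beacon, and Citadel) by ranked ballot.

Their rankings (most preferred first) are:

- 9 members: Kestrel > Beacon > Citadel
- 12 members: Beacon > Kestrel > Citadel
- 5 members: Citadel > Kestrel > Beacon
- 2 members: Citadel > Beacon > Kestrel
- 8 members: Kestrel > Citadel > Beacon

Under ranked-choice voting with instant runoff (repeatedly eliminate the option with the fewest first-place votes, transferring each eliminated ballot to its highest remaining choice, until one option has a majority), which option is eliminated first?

Round 1: Kestrel 17, Beacon 12, Citadel 7. Citadel has the fewest and is eliminated.
Round 2: Kestrel 22, Beacon 14. Kestrel has a majority.

Citadel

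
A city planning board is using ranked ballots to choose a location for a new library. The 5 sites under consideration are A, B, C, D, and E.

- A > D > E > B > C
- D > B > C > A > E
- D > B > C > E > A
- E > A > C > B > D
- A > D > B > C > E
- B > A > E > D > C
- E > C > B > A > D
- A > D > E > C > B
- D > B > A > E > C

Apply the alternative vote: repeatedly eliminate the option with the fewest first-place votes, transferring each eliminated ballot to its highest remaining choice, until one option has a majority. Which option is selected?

Round 1: A 3, D 3, E 2, B 1, C 0. C has the fewest and is eliminated.
Round 2: A 3, D 3, E 2, B 1. B has the fewest and is eliminated.
Round 3: A 4, D 3, E 2. E has the fewest and is eliminated.
Round 4: A 6, D 3. A has a majority.

A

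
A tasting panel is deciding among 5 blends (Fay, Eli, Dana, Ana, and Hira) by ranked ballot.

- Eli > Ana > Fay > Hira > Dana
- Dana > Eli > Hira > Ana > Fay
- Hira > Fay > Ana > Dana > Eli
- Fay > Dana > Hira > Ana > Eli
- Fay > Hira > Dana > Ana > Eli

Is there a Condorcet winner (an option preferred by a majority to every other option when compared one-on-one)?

Head-to-head results (5 voters total):
Fay vs Eli: Fay wins 3–2.
Fay vs Dana: Fay wins 4–1.
Fay vs Ana: Fay wins 3–2.
Fay vs Hira: Fay wins 3–2.
Eli vs Dana: Dana wins 4–1.
Eli vs Ana: Ana wins 3–2.
Eli vs Hira: Hira wins 3–2.
Dana vs Ana: Dana wins 3–2.
Dana vs Hira: Hira wins 3–2.
Ana vs Hira: Hira wins 4–1.
Fay beats each rival — Eli (3–2), Dana (4–1), Ana (3–2), Hira (3–2) — so Fay is the Condorcet winner.

Yes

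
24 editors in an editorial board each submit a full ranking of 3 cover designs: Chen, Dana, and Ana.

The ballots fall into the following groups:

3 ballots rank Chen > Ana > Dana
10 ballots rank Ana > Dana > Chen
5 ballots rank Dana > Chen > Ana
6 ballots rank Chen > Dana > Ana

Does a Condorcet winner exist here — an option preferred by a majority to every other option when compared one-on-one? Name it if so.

No Condorcet winner

Head-to-head results (24 voters total):
Chen vs Dana: Dana wins 15–9.
Chen vs Ana: Chen wins 14–10.
Dana vs Ana: Ana wins 13–11.
No candidate beats all others: Chen beats Ana beats Dana beats Chen, a majority cycle.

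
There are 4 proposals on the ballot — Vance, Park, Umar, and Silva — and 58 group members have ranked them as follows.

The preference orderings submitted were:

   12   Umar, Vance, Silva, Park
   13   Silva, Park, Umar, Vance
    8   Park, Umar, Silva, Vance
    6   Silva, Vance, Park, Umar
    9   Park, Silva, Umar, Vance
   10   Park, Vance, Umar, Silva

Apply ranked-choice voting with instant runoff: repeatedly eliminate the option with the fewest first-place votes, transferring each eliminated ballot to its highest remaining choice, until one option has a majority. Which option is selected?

Round 1: Park 27, Silva 19, Umar 12, Vance 0. Vance has the fewest and is eliminated.
Round 2: Park 27, Silva 19, Umar 12. Umar has the fewest and is eliminated.
Round 3: Silva 31, Park 27. Silva has a majority.

Silva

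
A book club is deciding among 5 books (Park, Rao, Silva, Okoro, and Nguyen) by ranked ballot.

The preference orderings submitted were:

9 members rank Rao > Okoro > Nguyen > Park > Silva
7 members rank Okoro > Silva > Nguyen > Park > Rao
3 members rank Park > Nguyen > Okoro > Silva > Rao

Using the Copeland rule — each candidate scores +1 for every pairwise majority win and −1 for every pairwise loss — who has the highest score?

Pairwise results:
  Park vs Rao: Park wins 10–9.
  Park vs Silva: Park wins 12–7.
  Park vs Okoro: Okoro wins 16–3.
  Park vs Nguyen: Nguyen wins 16–3.
  Rao vs Silva: Silva wins 10–9.
  Rao vs Okoro: Okoro wins 10–9.
  Rao vs Nguyen: Nguyen wins 10–9.
  Silva vs Okoro: Okoro wins 19–0.
  Silva vs Nguyen: Nguyen wins 12–7.
  Okoro vs Nguyen: Okoro wins 16–3.
Copeland scores (wins − losses):
  Park: 2 − 2 = 0
  Rao: 0 − 4 = -4
  Silva: 1 − 3 = -2
  Okoro: 4 − 0 = 4
  Nguyen: 3 − 1 = 2
Okoro has the best Copeland score.

Okoro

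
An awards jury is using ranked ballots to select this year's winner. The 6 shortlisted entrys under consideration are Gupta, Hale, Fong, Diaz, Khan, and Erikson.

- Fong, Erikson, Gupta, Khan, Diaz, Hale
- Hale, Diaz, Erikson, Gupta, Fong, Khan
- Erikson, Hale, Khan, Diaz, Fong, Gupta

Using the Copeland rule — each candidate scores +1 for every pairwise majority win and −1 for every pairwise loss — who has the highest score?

Pairwise results:
  Gupta vs Hale: Hale wins 2–1.
  Gupta vs Fong: Fong wins 2–1.
  Gupta vs Diaz: Diaz wins 2–1.
  Gupta vs Khan: Gupta wins 2–1.
  Gupta vs Erikson: Erikson wins 3–0.
  Hale vs Fong: Hale wins 2–1.
  Hale vs Diaz: Hale wins 2–1.
  Hale vs Khan: Hale wins 2–1.
  Hale vs Erikson: Erikson wins 2–1.
  Fong vs Diaz: Diaz wins 2–1.
  Fong vs Khan: Fong wins 2–1.
  Fong vs Erikson: Erikson wins 2–1.
  Diaz vs Khan: Khan wins 2–1.
  Diaz vs Erikson: Erikson wins 2–1.
  Khan vs Erikson: Erikson wins 3–0.
Copeland scores (wins − losses):
  Gupta: 1 − 4 = -3
  Hale: 4 − 1 = 3
  Fong: 2 − 3 = -1
  Diaz: 2 − 3 = -1
  Khan: 1 − 4 = -3
  Erikson: 5 − 0 = 5
Erikson has the best Copeland score.

Erikson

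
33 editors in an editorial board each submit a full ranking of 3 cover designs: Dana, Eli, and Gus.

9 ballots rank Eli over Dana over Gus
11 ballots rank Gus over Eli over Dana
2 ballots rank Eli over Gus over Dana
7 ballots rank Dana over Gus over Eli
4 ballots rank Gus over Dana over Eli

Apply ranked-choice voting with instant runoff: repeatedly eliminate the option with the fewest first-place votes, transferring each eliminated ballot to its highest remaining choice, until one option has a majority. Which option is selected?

Round 1: Gus 15, Eli 11, Dana 7. Dana has the fewest and is eliminated.
Round 2: Gus 22, Eli 11. Gus has a majority.

Gus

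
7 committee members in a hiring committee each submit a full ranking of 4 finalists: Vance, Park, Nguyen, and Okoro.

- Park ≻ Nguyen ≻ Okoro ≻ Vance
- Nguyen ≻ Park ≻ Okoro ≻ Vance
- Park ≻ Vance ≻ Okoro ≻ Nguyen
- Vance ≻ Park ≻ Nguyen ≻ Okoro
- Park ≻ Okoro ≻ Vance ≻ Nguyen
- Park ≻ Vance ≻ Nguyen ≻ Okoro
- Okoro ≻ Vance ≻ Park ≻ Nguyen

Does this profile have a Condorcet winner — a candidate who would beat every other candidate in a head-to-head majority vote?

Yes

Head-to-head results (7 voters total):
Vance vs Park: Park wins 5–2.
Vance vs Nguyen: Vance wins 5–2.
Vance vs Okoro: Okoro wins 4–3.
Park vs Nguyen: Park wins 6–1.
Park vs Okoro: Park wins 6–1.
Nguyen vs Okoro: Nguyen wins 4–3.
Park beats each rival — Vance (5–2), Nguyen (6–1), Okoro (6–1) — so Park is the Condorcet winner.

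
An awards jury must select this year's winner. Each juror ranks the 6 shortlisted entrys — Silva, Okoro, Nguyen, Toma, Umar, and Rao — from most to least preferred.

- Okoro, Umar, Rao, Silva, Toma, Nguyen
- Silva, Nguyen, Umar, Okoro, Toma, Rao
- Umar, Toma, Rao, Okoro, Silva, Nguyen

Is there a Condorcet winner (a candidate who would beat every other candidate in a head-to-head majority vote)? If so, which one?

Head-to-head results (3 voters total):
Silva vs Okoro: Okoro wins 2–1.
Silva vs Nguyen: Silva wins 3–0.
Silva vs Toma: Silva wins 2–1.
Silva vs Umar: Umar wins 2–1.
Silva vs Rao: Rao wins 2–1.
Okoro vs Nguyen: Okoro wins 2–1.
Okoro vs Toma: Okoro wins 2–1.
Okoro vs Umar: Umar wins 2–1.
Okoro vs Rao: Okoro wins 2–1.
Nguyen vs Toma: Toma wins 2–1.
Nguyen vs Umar: Umar wins 2–1.
Nguyen vs Rao: Rao wins 2–1.
Toma vs Umar: Umar wins 3–0.
Toma vs Rao: Toma wins 2–1.
Umar vs Rao: Umar wins 3–0.
Umar beats each rival — Silva (2–1), Okoro (2–1), Nguyen (2–1), Toma (3–0), Rao (3–0) — so Umar is the Condorcet winner.

Umar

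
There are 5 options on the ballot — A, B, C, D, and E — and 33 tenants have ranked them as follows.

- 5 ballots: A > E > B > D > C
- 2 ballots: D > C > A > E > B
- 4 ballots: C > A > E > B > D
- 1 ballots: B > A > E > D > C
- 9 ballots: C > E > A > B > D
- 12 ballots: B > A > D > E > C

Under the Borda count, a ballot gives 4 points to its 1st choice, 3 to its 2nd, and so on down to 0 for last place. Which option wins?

Borda scores:
  A: 5·4 + 2·2 + 4·3 + 3 + 9·2 + 12·3 = 93
  B: 5·2 + 2·0 + 4·1 + 4 + 9·1 + 12·4 = 75
  C: 5·0 + 2·3 + 4·4 + 0 + 9·4 + 12·0 = 58
  D: 5·1 + 2·4 + 4·0 + 1 + 9·0 + 12·2 = 38
  E: 5·3 + 2·1 + 4·2 + 2 + 9·3 + 12·1 = 66
A has the highest total.

A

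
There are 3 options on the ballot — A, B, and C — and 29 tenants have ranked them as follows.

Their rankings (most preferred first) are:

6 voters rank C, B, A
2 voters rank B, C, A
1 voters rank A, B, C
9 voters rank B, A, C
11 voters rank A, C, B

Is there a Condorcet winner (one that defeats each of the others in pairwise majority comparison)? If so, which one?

Head-to-head results (29 voters total):
A vs B: B wins 17–12.
A vs C: A wins 21–8.
B vs C: C wins 17–12.
No candidate beats all others: A beats C beats B beats A, a majority cycle.

No Condorcet winner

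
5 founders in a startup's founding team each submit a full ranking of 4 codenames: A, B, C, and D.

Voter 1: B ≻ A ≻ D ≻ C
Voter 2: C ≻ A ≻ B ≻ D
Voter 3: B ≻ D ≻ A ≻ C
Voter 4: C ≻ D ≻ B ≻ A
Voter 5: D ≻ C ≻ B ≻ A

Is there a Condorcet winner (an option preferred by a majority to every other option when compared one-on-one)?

Head-to-head results (5 voters total):
A vs B: B wins 4–1.
A vs C: C wins 3–2.
A vs D: D wins 3–2.
B vs C: C wins 3–2.
B vs D: B wins 3–2.
C vs D: D wins 3–2.
No candidate beats all others: B beats D beats C beats B, a majority cycle.

No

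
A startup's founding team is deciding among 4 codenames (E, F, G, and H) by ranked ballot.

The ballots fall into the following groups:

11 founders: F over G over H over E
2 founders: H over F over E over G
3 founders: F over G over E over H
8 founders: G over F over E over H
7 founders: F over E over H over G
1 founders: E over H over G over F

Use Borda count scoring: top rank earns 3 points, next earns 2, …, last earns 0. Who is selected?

Borda scores:
  E: 11·0 + 2·1 + 3·1 + 8·1 + 7·2 + 3 = 30
  F: 11·3 + 2·2 + 3·3 + 8·2 + 7·3 + 0 = 83
  G: 11·2 + 2·0 + 3·2 + 8·3 + 7·0 + 1 = 53
  H: 11·1 + 2·3 + 3·0 + 8·0 + 7·1 + 2 = 26
F has the highest total.

F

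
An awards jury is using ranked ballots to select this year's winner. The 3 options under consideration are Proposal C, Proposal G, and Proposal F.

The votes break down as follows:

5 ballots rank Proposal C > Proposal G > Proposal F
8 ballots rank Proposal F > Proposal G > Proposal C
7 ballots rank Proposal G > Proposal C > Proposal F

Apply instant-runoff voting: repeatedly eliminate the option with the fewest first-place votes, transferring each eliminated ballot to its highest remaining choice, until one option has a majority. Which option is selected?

Round 1: Proposal F 8, Proposal G 7, Proposal C 5. Proposal C has the fewest and is eliminated.
Round 2: Proposal G 12, Proposal F 8. Proposal G has a majority.

Proposal G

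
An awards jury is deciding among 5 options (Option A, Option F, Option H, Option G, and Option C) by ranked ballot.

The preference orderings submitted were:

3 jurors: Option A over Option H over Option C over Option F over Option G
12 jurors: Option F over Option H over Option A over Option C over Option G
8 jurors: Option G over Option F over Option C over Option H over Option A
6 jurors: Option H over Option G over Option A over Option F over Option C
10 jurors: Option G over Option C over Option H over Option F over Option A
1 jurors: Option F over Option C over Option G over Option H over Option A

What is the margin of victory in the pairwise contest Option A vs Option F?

Ballots ranking Option A above Option F: 3+6 = 9.
Ballots ranking Option F above Option A: 12+8+10+1 = 31.
Option F wins 31–9, a margin of 22.

22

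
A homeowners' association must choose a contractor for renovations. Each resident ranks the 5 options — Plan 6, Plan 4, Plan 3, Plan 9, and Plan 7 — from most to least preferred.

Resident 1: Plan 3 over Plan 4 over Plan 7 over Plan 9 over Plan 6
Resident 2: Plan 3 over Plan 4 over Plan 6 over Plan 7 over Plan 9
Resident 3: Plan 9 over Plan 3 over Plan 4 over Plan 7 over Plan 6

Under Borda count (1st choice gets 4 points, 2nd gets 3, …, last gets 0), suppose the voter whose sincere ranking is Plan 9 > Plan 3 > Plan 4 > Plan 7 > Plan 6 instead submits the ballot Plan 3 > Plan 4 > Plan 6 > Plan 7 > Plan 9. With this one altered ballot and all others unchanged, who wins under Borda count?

Plan 3

Borda totals with the altered ballot: Plan 6 4, Plan 4 9, Plan 3 12, Plan 9 1, Plan 7 4.
The winner is unchanged: still Plan 3.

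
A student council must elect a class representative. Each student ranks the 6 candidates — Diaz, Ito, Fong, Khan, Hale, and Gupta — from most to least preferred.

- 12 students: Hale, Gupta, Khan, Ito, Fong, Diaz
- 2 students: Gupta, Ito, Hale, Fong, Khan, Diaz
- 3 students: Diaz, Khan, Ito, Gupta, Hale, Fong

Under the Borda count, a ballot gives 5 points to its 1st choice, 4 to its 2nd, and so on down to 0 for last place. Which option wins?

Hale

Borda scores:
  Diaz: 12·0 + 2·0 + 3·5 = 15
  Ito: 12·2 + 2·4 + 3·3 = 41
  Fong: 12·1 + 2·2 + 3·0 = 16
  Khan: 12·3 + 2·1 + 3·4 = 50
  Hale: 12·5 + 2·3 + 3·1 = 69
  Gupta: 12·4 + 2·5 + 3·2 = 64
Hale has the highest total.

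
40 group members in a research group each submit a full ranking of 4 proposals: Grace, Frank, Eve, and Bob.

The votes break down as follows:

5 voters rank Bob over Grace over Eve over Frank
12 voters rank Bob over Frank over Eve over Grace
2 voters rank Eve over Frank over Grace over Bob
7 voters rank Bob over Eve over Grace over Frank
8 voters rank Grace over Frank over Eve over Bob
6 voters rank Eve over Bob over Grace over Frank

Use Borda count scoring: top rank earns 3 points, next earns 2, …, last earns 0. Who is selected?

Bob

Borda scores:
  Grace: 5·2 + 12·0 + 2·1 + 7·1 + 8·3 + 6·1 = 49
  Frank: 5·0 + 12·2 + 2·2 + 7·0 + 8·2 + 6·0 = 44
  Eve: 5·1 + 12·1 + 2·3 + 7·2 + 8·1 + 6·3 = 63
  Bob: 5·3 + 12·3 + 2·0 + 7·3 + 8·0 + 6·2 = 84
Bob has the highest total.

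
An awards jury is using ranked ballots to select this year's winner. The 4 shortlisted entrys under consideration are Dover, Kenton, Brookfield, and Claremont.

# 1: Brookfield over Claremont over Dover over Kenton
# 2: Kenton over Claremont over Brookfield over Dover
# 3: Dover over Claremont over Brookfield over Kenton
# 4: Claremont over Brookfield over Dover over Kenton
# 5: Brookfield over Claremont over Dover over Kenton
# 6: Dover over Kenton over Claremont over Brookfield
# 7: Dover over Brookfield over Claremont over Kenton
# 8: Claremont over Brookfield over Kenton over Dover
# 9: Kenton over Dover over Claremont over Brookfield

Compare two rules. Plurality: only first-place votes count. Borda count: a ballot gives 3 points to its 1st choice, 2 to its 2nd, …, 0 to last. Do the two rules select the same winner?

Plurality first-place counts: Dover 3, Kenton 2, Brookfield 2, Claremont 2 → Dover.
Borda totals: Dover 14, Kenton 9, Brookfield 14, Claremont 17 → Claremont.
The two rules disagree: plurality picks Dover, Borda picks Claremont.

No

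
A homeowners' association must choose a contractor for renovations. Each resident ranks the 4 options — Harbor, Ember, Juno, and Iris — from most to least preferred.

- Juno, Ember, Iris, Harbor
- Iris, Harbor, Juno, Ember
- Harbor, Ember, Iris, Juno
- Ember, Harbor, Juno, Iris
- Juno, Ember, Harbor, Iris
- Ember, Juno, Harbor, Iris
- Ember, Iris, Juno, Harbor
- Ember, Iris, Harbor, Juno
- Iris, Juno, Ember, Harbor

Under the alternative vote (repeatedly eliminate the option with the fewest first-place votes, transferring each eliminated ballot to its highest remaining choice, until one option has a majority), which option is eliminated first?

Harbor

Round 1: Ember 4, Juno 2, Iris 2, Harbor 1. Harbor has the fewest and is eliminated.
Round 2: Ember 5, Juno 2, Iris 2. Ember has a majority.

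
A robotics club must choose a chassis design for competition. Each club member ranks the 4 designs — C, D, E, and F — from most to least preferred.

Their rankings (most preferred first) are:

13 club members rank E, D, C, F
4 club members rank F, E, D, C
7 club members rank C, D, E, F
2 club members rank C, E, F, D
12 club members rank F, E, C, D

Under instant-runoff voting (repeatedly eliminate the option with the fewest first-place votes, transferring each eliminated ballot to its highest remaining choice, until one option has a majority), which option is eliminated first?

D

Round 1: F 16, E 13, C 9, D 0. D has the fewest and is eliminated.
Round 2: F 16, E 13, C 9. C has the fewest and is eliminated.
Round 3: E 22, F 16. E has a majority.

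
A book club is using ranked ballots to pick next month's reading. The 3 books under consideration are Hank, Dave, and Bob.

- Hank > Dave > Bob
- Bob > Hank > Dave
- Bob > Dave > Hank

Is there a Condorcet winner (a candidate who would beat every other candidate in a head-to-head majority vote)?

Yes

Head-to-head results (3 voters total):
Hank vs Dave: Hank wins 2–1.
Hank vs Bob: Bob wins 2–1.
Dave vs Bob: Bob wins 2–1.
Bob beats each rival — Hank (2–1), Dave (2–1) — so Bob is the Condorcet winner.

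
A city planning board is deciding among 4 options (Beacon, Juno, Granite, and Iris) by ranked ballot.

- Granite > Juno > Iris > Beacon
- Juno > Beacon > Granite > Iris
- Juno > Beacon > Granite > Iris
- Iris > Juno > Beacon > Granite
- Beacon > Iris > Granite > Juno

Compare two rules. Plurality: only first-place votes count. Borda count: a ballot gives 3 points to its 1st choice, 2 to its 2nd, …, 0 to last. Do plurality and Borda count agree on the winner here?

Plurality first-place counts: Beacon 1, Juno 2, Granite 1, Iris 1 → Juno.
Borda totals: Beacon 8, Juno 10, Granite 6, Iris 6 → Juno.
The two rules agree on Juno.

Yes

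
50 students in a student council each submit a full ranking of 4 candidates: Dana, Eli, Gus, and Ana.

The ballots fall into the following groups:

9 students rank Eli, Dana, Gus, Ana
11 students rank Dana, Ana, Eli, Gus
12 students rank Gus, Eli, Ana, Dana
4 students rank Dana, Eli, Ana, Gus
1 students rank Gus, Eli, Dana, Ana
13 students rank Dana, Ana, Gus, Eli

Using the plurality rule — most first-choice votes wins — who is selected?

Dana

First-place vote totals:
  Dana: 28
  Eli: 9
  Gus: 13
  Ana: 0
Dana has the most first-place votes.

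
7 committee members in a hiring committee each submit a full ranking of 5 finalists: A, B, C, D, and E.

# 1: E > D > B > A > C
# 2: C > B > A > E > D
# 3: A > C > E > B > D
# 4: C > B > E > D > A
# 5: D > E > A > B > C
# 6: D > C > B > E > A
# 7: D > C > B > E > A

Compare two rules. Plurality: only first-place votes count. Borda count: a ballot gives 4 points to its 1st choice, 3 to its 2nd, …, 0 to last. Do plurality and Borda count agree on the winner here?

No

Plurality first-place counts: A 1, B 0, C 2, D 3, E 1 → D.
Borda totals: A 9, B 14, C 17, D 16, E 14 → C.
The two rules disagree: plurality picks D, Borda picks C.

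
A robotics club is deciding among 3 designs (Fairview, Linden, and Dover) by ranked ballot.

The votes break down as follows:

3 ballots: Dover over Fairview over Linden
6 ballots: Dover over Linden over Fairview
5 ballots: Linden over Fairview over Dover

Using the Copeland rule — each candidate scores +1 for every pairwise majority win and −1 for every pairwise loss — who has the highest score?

Pairwise results:
  Fairview vs Linden: Linden wins 11–3.
  Fairview vs Dover: Dover wins 9–5.
  Linden vs Dover: Dover wins 9–5.
Copeland scores (wins − losses):
  Fairview: 0 − 2 = -2
  Linden: 1 − 1 = 0
  Dover: 2 − 0 = 2
Dover has the best Copeland score.

Dover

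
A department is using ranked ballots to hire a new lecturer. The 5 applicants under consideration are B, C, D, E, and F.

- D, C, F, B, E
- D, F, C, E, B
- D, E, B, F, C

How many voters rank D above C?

Ballots ranking D above C: 3.
Ballots ranking C above D: 0.
So 3 of 3 voters prefer D to C.

3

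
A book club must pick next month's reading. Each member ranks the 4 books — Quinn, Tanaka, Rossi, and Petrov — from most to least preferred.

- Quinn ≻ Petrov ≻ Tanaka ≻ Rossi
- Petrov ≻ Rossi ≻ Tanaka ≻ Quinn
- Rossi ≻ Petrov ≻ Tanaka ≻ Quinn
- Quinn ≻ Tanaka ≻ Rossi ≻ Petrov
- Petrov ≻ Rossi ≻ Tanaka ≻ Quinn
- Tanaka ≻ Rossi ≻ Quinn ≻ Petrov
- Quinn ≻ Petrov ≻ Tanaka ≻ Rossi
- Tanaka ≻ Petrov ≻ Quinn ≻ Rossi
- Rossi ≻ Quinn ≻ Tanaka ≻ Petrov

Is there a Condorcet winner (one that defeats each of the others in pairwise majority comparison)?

No

Head-to-head results (9 voters total):
Quinn vs Tanaka: Tanaka wins 5–4.
Quinn vs Rossi: Rossi wins 5–4.
Quinn vs Petrov: Quinn wins 5–4.
Tanaka vs Rossi: Tanaka wins 5–4.
Tanaka vs Petrov: Petrov wins 5–4.
Rossi vs Petrov: Petrov wins 5–4.
No candidate beats all others: Quinn beats Petrov beats Tanaka beats Quinn, a majority cycle.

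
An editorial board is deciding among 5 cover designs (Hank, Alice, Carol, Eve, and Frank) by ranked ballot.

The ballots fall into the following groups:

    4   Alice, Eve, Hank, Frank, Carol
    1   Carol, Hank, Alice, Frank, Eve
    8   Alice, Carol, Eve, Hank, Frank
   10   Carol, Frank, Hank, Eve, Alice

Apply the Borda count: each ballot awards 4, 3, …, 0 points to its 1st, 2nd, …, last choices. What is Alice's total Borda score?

50

Borda scores:
  Hank: 4·2 + 3 + 8·1 + 10·2 = 39
  Alice: 4·4 + 2 + 8·4 + 10·0 = 50
  Carol: 4·0 + 4 + 8·3 + 10·4 = 68
  Eve: 4·3 + 0 + 8·2 + 10·1 = 38
  Frank: 4·1 + 1 + 8·0 + 10·3 = 35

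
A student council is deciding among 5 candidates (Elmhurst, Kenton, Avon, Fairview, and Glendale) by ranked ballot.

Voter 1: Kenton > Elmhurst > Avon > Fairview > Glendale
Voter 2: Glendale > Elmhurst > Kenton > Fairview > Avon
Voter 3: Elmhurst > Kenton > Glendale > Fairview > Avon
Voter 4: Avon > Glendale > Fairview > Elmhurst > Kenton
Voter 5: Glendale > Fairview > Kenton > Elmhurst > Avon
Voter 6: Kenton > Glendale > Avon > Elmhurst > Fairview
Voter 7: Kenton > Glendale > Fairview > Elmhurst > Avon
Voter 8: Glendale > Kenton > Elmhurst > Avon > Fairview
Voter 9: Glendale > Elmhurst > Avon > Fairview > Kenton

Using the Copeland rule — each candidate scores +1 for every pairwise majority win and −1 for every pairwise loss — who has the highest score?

Glendale

Pairwise results:
  Elmhurst vs Kenton: Kenton wins 5–4.
  Elmhurst vs Avon: Elmhurst wins 7–2.
  Elmhurst vs Fairview: Elmhurst wins 6–3.
  Elmhurst vs Glendale: Glendale wins 7–2.
  Kenton vs Avon: Kenton wins 7–2.
  Kenton vs Fairview: Kenton wins 6–3.
  Kenton vs Glendale: Glendale wins 5–4.
  Avon vs Fairview: Avon wins 5–4.
  Avon vs Glendale: Glendale wins 7–2.
  Fairview vs Glendale: Glendale wins 8–1.
Copeland scores (wins − losses):
  Elmhurst: 2 − 2 = 0
  Kenton: 3 − 1 = 2
  Avon: 1 − 3 = -2
  Fairview: 0 − 4 = -4
  Glendale: 4 − 0 = 4
Glendale has the best Copeland score.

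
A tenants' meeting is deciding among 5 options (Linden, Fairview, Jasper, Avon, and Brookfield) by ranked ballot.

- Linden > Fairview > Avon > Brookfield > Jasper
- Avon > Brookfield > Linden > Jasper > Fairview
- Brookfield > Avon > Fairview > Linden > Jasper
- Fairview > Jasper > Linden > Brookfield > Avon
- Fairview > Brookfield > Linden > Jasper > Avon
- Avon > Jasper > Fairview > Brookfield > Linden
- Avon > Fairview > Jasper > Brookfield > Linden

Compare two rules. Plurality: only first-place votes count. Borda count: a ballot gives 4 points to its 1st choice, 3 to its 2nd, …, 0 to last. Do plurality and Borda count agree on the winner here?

Plurality first-place counts: Linden 1, Fairview 2, Jasper 0, Avon 3, Brookfield 1 → Avon.
Borda totals: Linden 11, Fairview 18, Jasper 10, Avon 17, Brookfield 14 → Fairview.
The two rules disagree: plurality picks Avon, Borda picks Fairview.

No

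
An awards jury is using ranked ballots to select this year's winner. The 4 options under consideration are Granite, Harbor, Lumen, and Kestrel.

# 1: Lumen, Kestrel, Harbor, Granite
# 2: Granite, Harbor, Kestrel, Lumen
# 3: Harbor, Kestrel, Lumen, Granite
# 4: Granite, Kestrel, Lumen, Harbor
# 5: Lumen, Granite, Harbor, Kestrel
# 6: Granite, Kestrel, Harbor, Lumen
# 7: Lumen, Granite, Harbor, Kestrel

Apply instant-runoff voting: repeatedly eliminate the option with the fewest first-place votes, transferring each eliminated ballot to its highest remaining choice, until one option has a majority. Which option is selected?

Lumen

Round 1: Granite 3, Lumen 3, Harbor 1, Kestrel 0. Kestrel has the fewest and is eliminated.
Round 2: Granite 3, Lumen 3, Harbor 1. Harbor has the fewest and is eliminated.
Round 3: Lumen 4, Granite 3. Lumen has a majority.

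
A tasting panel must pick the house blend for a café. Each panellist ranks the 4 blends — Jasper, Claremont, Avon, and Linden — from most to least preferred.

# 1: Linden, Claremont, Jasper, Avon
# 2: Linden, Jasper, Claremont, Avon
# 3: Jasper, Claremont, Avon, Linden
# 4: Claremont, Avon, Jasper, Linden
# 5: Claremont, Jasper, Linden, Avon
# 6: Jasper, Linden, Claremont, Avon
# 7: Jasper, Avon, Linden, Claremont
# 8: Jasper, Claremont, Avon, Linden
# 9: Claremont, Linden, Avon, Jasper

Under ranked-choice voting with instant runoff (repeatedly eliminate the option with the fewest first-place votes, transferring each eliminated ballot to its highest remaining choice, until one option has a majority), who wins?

Jasper

Round 1: Jasper 4, Claremont 3, Linden 2, Avon 0. Avon has the fewest and is eliminated.
Round 2: Jasper 4, Claremont 3, Linden 2. Linden has the fewest and is eliminated.
Round 3: Jasper 5, Claremont 4. Jasper has a majority.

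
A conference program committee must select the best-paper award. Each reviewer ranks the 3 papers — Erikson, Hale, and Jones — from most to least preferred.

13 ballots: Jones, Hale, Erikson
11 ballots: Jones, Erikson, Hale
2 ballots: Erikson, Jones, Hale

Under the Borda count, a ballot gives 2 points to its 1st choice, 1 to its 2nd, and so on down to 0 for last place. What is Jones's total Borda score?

Borda scores:
  Erikson: 13·0 + 11·1 + 2·2 = 15
  Hale: 13·1 + 11·0 + 2·0 = 13
  Jones: 13·2 + 11·2 + 2·1 = 50

50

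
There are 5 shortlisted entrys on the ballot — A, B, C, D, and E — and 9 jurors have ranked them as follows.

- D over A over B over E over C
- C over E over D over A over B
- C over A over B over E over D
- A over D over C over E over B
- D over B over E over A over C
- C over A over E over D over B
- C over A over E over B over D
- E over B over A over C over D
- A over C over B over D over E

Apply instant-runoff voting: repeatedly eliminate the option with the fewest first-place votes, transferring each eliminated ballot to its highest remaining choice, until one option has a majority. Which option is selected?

Round 1: C 4, A 2, D 2, E 1, B 0. B has the fewest and is eliminated.
Round 2: C 4, A 2, D 2, E 1. E has the fewest and is eliminated.
Round 3: C 4, A 3, D 2. D has the fewest and is eliminated.
Round 4: A 5, C 4. A has a majority.

A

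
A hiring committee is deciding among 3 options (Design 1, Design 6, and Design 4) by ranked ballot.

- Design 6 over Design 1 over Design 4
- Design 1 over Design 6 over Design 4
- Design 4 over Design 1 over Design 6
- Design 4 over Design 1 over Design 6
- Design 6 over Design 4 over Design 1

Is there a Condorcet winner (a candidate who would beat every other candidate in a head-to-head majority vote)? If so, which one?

Head-to-head results (5 voters total):
Design 1 vs Design 6: Design 1 wins 3–2.
Design 1 vs Design 4: Design 4 wins 3–2.
Design 6 vs Design 4: Design 6 wins 3–2.
No candidate beats all others: Design 1 beats Design 6 beats Design 4 beats Design 1, a majority cycle.

None — there is no Condorcet winner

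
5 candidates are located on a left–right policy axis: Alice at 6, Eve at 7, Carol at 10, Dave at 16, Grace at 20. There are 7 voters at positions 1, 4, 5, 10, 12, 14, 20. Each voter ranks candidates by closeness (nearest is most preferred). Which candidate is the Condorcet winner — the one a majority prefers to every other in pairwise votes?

Carol

With single-peaked preferences on a line, the Condorcet winner is the candidate closest to the median voter.
The median voter (position 10) is closest to Carol at 10.
Check: Carol vs Eve — voters closer to Carol: 4 of 7.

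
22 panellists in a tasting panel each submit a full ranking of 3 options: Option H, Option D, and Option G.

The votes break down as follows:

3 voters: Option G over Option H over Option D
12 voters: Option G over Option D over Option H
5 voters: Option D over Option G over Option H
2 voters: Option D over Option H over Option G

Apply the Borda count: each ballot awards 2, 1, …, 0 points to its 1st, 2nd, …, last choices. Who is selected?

Option G

Borda scores:
  Option H: 3·1 + 12·0 + 5·0 + 2·1 = 5
  Option D: 3·0 + 12·1 + 5·2 + 2·2 = 26
  Option G: 3·2 + 12·2 + 5·1 + 2·0 = 35
Option G has the highest total.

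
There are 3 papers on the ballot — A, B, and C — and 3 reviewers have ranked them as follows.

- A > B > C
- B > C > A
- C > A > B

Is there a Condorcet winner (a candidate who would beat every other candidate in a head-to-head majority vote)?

No

Head-to-head results (3 voters total):
A vs B: A wins 2–1.
A vs C: C wins 2–1.
B vs C: B wins 2–1.
No candidate beats all others: A beats B beats C beats A, a majority cycle.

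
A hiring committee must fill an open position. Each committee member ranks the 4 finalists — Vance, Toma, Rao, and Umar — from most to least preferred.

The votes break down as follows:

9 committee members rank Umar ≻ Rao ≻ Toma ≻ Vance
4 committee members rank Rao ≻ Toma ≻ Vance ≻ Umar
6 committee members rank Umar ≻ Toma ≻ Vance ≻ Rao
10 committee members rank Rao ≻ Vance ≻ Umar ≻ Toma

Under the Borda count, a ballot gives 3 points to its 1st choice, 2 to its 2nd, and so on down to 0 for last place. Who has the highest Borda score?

Borda scores:
  Vance: 9·0 + 4·1 + 6·1 + 10·2 = 30
  Toma: 9·1 + 4·2 + 6·2 + 10·0 = 29
  Rao: 9·2 + 4·3 + 6·0 + 10·3 = 60
  Umar: 9·3 + 4·0 + 6·3 + 10·1 = 55
Rao has the highest total.

Rao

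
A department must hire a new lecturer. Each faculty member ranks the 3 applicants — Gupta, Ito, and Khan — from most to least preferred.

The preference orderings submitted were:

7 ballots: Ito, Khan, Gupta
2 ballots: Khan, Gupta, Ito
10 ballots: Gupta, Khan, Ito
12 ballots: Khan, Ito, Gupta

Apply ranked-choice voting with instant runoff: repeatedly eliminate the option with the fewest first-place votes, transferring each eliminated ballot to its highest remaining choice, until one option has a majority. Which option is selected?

Khan

Round 1: Khan 14, Gupta 10, Ito 7. Ito has the fewest and is eliminated.
Round 2: Khan 21, Gupta 10. Khan has a majority.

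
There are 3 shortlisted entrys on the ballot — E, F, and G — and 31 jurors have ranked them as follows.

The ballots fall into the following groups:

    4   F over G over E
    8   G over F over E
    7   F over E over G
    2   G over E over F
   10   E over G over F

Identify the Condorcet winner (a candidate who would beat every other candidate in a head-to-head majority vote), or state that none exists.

There is no Condorcet winner

Head-to-head results (31 voters total):
E vs F: F wins 19–12.
E vs G: E wins 17–14.
F vs G: G wins 20–11.
No candidate beats all others: E beats G beats F beats E, a majority cycle.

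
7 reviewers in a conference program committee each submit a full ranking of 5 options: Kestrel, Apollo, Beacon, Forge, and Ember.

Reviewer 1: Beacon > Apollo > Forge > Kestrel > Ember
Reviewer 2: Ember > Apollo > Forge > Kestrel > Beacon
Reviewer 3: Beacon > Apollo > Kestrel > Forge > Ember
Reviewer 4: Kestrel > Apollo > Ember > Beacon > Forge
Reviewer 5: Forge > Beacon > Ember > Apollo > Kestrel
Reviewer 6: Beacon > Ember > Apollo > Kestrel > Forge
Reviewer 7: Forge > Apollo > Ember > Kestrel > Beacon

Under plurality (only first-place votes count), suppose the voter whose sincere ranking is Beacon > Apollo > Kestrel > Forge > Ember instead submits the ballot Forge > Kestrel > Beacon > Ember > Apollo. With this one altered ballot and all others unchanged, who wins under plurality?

First-place totals with the altered ballot: Kestrel 1, Apollo 0, Beacon 2, Forge 3, Ember 1.
The switch changes the winner from Beacon to Forge.

Forge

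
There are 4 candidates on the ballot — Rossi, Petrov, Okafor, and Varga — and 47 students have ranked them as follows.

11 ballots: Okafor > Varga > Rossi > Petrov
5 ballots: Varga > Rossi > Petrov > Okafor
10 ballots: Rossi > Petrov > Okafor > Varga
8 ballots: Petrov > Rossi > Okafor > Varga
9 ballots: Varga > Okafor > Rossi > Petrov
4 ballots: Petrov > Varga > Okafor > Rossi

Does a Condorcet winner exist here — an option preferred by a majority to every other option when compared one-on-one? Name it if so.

Head-to-head results (47 voters total):
Rossi vs Petrov: Rossi wins 35–12.
Rossi vs Okafor: Okafor wins 24–23.
Rossi vs Varga: Varga wins 29–18.
Petrov vs Okafor: Petrov wins 27–20.
Petrov vs Varga: Varga wins 25–22.
Okafor vs Varga: Okafor wins 29–18.
No candidate beats all others: Rossi beats Petrov beats Okafor beats Rossi, a majority cycle.

None — there is no Condorcet winner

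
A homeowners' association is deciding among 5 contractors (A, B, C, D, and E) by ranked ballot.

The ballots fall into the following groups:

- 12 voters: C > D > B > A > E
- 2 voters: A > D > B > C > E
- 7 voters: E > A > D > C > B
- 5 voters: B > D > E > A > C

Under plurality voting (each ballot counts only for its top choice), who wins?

C

First-place vote totals:
  A: 2
  B: 5
  C: 12
  D: 0
  E: 7
C has the most first-place votes.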